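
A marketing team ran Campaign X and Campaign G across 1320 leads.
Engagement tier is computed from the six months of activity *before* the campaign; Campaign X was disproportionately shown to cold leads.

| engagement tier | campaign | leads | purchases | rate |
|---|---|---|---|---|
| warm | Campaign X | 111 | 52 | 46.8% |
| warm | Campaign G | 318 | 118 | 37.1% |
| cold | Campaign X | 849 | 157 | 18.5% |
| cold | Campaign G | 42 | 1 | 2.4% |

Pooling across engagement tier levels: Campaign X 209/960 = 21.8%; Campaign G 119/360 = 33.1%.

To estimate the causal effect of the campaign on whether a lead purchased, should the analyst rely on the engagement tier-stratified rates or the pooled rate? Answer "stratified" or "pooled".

Within every engagement tier level Campaign X has the higher rate, yet pooled Campaign G does — Simpson's reversal.
Engagement tier differs across campaigns for reasons unrelated to any effect of the campaign itself, and it separately predicts the outcome — a classic confounder. We must compare within engagement tier levels.
Within each level — warm: 46.8% vs 37.1%; cold: 18.5% vs 2.4% — Campaign X is higher every time.

stratified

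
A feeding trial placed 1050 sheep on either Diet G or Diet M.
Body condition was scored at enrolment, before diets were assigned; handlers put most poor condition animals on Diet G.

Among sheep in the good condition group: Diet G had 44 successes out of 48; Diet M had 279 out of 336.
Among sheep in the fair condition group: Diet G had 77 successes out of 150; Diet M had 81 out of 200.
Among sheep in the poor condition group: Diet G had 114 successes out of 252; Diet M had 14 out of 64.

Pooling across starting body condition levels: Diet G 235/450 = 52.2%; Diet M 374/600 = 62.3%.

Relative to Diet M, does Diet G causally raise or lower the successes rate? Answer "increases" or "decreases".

increases

Starting body condition differs across diets for reasons unrelated to any effect of the diet itself, and it separately predicts the outcome — a classic confounder. We must compare within starting body condition levels.
Within each level — good condition: 91.7% vs 83.0%; fair condition: 51.3% vs 40.5%; poor condition: 45.2% vs 21.9% — Diet G is higher every time.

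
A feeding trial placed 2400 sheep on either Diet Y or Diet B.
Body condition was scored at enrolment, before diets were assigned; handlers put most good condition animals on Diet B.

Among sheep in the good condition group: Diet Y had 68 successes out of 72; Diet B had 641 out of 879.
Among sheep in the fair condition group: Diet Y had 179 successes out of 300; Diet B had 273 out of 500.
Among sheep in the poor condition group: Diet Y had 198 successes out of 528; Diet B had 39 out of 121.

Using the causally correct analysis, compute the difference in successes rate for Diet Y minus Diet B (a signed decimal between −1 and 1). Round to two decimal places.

+0.12

Nothing the diet does changes starting body condition; the imbalance is an allocation artefact. With starting body condition also predicting the outcome, the pooled figure is confounded, and the within-stratum comparison is the causal one.
Adjusting over the population distribution of starting body condition: 0.396·(0.944−0.729) + 0.333·(0.597−0.546) + 0.270·(0.375−0.322) = +0.116.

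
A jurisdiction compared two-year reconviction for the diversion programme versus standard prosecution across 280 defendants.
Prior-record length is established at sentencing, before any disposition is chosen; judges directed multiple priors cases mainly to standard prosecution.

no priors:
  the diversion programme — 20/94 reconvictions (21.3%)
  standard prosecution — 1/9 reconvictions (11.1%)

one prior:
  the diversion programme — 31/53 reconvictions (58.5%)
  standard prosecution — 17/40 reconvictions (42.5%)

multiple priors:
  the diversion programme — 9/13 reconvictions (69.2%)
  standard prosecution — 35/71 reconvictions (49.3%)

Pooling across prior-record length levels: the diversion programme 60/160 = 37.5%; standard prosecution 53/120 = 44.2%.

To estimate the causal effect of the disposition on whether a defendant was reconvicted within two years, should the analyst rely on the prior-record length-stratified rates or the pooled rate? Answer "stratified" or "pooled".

Within every prior-record length level standard prosecution has the lower rate, yet pooled the diversion programme does — Simpson's reversal.
Prior-record length differs across dispositions for reasons unrelated to any effect of the disposition itself, and it separately predicts the outcome — a classic confounder. We must compare within prior-record length levels.
Within each level — no priors: 21.3% vs 11.1%; one prior: 58.5% vs 42.5%; multiple priors: 69.2% vs 49.3% — standard prosecution is lower every time.

stratified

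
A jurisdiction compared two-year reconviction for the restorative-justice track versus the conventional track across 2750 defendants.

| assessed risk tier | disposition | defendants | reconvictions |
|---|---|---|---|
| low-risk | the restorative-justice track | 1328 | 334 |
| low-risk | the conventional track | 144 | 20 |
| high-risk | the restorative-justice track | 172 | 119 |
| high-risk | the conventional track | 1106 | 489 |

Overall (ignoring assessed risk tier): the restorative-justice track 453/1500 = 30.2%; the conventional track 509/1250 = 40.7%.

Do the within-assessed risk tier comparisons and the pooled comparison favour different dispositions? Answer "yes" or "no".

yes

Within each assessed risk tier level (low-risk 25.2% vs 13.9%; high-risk 69.2% vs 44.2%), the conventional track has the lower rate every time. Pooled: 30.2% vs 40.7% — the restorative-justice track has the lower rate overall. The two comparisons disagree.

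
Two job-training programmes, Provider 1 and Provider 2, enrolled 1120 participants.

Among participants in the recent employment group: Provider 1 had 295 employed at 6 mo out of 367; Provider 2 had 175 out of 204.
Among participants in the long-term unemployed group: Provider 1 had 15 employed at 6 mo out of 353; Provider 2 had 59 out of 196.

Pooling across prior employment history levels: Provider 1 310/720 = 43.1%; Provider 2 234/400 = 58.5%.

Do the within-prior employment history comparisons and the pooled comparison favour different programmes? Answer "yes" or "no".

Within each prior employment history level (recent employment 80.4% vs 85.8%; long-term unemployed 4.2% vs 30.1%), Provider 2 has the higher rate every time. Pooled: 43.1% vs 58.5% — Provider 2 has the higher rate overall. They agree.

no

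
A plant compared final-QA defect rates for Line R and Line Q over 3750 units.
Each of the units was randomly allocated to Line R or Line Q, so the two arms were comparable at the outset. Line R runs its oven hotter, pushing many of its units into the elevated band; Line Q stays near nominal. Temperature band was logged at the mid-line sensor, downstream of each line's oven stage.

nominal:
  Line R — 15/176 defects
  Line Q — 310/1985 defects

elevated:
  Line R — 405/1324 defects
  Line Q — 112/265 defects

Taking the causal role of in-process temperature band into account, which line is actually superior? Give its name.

In-process temperature band is recorded after the line and is itself shifted by it — it sits on the causal path from line to outcome. Conditioning on a mediator would strip out part of the effect we want; the pooled comparison gives the total causal effect.
Pooled: Line R 28.0% vs Line Q 18.8%; Line Q is lower overall.

Line Q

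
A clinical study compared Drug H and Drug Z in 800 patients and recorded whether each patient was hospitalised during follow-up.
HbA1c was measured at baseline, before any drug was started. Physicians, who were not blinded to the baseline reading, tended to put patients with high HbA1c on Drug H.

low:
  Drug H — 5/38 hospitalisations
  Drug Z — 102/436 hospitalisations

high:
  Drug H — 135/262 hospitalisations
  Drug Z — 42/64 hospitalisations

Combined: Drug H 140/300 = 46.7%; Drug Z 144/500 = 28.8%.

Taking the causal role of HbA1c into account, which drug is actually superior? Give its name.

Drug H

The HbA1c-specific comparison favours Drug H throughout, but the pooled figures favour Drug Z. The question is whether to condition on HbA1c.
HbA1c satisfies the back-door criterion: it is not a descendant of the drug, and it blocks the spurious path from drug to outcome. Adjusting for it (i.e., using the within-HbA1c rates) gives the causal effect.
Within each level — low: 13.2% vs 23.4%; high: 51.5% vs 65.6% — Drug H is lower every time.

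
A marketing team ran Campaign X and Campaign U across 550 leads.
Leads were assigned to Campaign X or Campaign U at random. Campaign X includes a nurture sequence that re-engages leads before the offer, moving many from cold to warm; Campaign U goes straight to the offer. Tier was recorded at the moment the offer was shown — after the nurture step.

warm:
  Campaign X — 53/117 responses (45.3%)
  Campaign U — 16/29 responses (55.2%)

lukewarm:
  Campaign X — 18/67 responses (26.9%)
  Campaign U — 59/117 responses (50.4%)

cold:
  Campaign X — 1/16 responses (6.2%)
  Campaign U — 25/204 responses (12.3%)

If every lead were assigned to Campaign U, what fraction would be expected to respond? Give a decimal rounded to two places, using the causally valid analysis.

The distribution of engagement tier is itself part of what the campaign does — it is an intermediate outcome. Holding it fixed would remove that part of the effect; the total effect is the pooled difference.
So P(outcome | do(Campaign U)) is just the pooled rate for Campaign U: 100/350 = 0.286.

0.29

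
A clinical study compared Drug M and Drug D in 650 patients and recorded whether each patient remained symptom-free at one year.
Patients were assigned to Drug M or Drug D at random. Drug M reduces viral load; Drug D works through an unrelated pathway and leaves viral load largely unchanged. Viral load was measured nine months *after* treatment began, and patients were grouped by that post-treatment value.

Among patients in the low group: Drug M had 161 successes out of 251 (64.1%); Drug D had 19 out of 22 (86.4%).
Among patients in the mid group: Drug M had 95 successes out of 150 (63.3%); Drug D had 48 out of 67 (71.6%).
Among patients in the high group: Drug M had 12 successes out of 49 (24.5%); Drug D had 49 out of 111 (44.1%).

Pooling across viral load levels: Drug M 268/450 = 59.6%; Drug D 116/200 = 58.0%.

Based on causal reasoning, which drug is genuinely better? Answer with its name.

Viral load lies on the pathway drug → viral load → outcome, so adjusting for it blocks the indirect effect. For the total causal effect of drug, use the unadjusted pooled rates.
Pooled: Drug M 59.6% vs Drug D 58.0%; Drug M is higher overall.

Drug M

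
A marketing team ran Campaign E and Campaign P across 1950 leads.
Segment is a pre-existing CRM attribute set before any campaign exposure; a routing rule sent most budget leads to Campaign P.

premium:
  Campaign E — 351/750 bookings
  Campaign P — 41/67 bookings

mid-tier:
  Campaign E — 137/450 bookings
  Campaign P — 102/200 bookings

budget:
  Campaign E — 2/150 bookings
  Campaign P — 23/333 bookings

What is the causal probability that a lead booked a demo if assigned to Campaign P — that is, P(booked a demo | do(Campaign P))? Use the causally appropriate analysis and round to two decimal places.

Since customer segment is a pre-existing factor (not a product of the campaign) and it affects the outcome on its own, it is a confounder. The stratified rates, not the pooled rate, identify the causal effect.
Standardising Campaign P to the population customer segment mix: 0.419·41/67 + 0.333·102/200 + 0.248·23/333 = 0.443.

0.44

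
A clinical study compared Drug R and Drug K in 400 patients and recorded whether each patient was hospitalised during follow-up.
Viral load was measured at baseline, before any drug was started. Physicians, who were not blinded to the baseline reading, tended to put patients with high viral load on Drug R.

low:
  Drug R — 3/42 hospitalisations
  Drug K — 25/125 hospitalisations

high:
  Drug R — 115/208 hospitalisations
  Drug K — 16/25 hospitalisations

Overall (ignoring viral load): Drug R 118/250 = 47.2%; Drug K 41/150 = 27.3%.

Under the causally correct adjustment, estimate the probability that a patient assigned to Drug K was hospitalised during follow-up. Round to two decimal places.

The viral load-specific comparison favours Drug R throughout, but the pooled figures favour Drug K. The question is whether to condition on viral load.
Since viral load is a pre-existing factor (not a product of the drug) and it affects the outcome on its own, it is a confounder. The stratified rates, not the pooled rate, identify the causal effect.
Standardising Drug K to the population viral load mix: 0.417·25/125 + 0.583·16/25 = 0.456.

0.46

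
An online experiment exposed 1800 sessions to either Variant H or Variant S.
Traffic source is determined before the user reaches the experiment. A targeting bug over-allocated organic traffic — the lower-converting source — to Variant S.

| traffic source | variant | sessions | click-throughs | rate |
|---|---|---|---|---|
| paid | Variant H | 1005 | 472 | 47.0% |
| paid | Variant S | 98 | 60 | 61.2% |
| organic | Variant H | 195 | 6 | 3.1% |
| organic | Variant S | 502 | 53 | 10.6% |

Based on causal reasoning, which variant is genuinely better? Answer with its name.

Variant S

Variant S is higher inside every traffic source stratum but Variant H is higher in aggregate. Whether to stratify depends on how traffic source relates to the variant.
Here traffic source is a common cause — it drives both which variant a case falls under and the outcome. The crude comparison mixes populations; the stratum-specific rates are the causally relevant ones.
Within each level — paid: 47.0% vs 61.2%; organic: 3.1% vs 10.6% — Variant S is higher every time.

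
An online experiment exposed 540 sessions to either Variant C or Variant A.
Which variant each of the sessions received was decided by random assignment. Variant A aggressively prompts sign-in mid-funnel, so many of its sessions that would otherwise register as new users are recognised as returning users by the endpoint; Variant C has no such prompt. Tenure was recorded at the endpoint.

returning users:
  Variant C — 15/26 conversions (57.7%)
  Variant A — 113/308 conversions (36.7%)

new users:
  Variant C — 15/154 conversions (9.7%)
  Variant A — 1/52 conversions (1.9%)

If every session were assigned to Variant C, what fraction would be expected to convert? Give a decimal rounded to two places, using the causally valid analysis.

Variant C is higher inside every user tenure stratum but Variant A is higher in aggregate. Whether to stratify depends on how user tenure relates to the variant.
User tenure lies on the pathway variant → user tenure → outcome, so adjusting for it blocks the indirect effect. For the total causal effect of variant, use the unadjusted pooled rates.
So P(outcome | do(Variant C)) is just the pooled rate for Variant C: 30/180 = 0.167.

0.17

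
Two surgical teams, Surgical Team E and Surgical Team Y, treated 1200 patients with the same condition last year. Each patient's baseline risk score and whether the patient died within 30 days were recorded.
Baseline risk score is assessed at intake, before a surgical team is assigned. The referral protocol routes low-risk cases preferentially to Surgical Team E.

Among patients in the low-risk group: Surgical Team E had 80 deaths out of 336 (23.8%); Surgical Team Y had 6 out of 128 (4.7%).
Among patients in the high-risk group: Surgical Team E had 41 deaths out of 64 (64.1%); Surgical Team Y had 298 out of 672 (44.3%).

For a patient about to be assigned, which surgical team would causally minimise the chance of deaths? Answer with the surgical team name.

Within every baseline risk score level Surgical Team Y has the lower rate, yet pooled Surgical Team E does — Simpson's reversal.
The imbalance in baseline risk score arose from how patients were allocated, not from anything the surgical team did; and baseline risk score independently affects the outcome. The pooled gap is confounded — condition on baseline risk score.
Within each level — low-risk: 23.8% vs 4.7%; high-risk: 64.1% vs 44.3% — Surgical Team Y is lower every time.

Surgical Team Y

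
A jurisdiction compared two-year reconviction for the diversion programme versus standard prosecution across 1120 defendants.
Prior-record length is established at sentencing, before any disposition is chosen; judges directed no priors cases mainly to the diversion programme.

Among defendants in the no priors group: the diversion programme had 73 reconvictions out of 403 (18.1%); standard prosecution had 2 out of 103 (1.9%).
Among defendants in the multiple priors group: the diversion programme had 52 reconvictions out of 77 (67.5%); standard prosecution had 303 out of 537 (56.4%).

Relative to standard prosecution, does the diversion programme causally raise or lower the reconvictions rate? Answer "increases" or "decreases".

The prior-record length-specific comparison favours standard prosecution throughout, but the pooled figures favour the diversion programme. The question is whether to condition on prior-record length.
The imbalance in prior-record length arose from how defendants were allocated, not from anything the disposition did; and prior-record length independently affects the outcome. The pooled gap is confounded — condition on prior-record length.
Within each level — no priors: 18.1% vs 1.9%; multiple priors: 67.5% vs 56.4% — standard prosecution is lower every time.

increases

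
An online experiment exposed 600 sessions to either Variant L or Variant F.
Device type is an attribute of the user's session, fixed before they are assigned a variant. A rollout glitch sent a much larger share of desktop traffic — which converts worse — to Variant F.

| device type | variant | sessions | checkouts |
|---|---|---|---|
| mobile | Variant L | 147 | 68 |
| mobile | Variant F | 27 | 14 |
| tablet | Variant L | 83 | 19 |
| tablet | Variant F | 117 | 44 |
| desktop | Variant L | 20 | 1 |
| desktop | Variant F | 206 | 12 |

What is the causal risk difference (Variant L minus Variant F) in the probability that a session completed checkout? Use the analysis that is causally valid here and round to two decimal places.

Here device type is a common cause — it drives both which variant a case falls under and the outcome. The crude comparison mixes populations; the stratum-specific rates are the causally relevant ones.
Adjusting over the population distribution of device type: 0.290·(0.463−0.519) + 0.333·(0.229−0.376) + 0.377·(0.050−0.058) = -0.068.

-0.07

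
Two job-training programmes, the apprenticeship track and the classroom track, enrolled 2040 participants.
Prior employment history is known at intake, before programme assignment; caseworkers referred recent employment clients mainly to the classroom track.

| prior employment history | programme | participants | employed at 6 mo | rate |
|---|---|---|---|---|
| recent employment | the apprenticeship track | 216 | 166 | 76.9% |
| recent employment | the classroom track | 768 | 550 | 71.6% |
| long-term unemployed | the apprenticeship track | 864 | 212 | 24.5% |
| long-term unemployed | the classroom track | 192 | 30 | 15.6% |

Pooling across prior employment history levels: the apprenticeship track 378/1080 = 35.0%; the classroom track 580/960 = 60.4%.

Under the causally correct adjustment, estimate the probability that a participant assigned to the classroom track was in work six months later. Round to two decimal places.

Here prior employment history is a common cause — it drives both which programme a case falls under and the outcome. The crude comparison mixes populations; the stratum-specific rates are the causally relevant ones.
Standardising the classroom track to the population prior employment history mix: 0.482·550/768 + 0.518·30/192 = 0.426.

0.43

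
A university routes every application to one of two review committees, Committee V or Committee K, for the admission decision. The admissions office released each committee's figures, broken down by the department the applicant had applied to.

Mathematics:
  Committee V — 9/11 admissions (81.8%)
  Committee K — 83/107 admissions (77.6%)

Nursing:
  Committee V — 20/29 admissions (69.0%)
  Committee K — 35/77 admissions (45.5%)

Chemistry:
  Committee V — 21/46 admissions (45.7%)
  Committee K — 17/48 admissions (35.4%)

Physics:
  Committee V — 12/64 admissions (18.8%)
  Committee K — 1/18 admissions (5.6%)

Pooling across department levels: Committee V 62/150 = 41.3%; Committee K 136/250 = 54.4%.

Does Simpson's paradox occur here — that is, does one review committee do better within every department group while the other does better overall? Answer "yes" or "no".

yes

Within each department level (Mathematics 81.8% vs 77.6%; Nursing 69.0% vs 45.5%; Chemistry 45.7% vs 35.4%; Physics 18.8% vs 5.6%), Committee V has the higher rate every time. Pooled: 41.3% vs 54.4% — Committee K has the higher rate overall. The two comparisons disagree.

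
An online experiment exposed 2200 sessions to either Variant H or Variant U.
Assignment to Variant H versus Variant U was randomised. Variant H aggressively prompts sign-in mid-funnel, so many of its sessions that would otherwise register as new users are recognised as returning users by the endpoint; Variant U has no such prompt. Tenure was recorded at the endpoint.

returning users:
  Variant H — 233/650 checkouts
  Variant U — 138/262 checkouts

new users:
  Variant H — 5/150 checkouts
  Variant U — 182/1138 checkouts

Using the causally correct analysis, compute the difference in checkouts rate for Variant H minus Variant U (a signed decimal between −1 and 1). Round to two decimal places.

+0.07

User tenure is recorded after the variant and is itself shifted by it — it sits on the causal path from variant to outcome. Conditioning on a mediator would strip out part of the effect we want; the pooled comparison gives the total causal effect.
The causal difference is the pooled difference: 0.297 − 0.229 = +0.069.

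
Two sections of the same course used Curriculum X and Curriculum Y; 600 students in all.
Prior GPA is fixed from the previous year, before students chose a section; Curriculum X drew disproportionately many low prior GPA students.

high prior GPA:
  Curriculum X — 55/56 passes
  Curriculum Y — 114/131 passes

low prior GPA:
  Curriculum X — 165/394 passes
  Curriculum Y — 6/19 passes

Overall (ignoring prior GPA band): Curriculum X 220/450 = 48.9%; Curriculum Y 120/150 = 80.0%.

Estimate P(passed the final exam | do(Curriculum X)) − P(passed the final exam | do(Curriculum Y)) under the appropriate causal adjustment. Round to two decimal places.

+0.11

Here prior GPA band is a common cause — it drives both which teaching method a case falls under and the outcome. The crude comparison mixes populations; the stratum-specific rates are the causally relevant ones.
Adjusting over the population distribution of prior GPA band: 0.312·(0.982−0.870) + 0.688·(0.419−0.316) = +0.106.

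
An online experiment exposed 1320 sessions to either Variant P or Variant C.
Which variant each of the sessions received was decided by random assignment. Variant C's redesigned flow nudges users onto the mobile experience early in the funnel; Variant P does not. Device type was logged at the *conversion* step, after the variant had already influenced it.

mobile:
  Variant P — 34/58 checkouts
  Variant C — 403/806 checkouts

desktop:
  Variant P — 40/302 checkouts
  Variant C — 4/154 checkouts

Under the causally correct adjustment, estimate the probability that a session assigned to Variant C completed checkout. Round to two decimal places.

The device type-specific comparison favours Variant P throughout, but the pooled figures favour Variant C. The question is whether to condition on device type.
Device type here is a post-treatment variable shaped by the variant; conditioning on it would introduce bias rather than remove it. The overall comparison is the causal one.
So P(outcome | do(Variant C)) is just the pooled rate for Variant C: 407/960 = 0.424.

0.42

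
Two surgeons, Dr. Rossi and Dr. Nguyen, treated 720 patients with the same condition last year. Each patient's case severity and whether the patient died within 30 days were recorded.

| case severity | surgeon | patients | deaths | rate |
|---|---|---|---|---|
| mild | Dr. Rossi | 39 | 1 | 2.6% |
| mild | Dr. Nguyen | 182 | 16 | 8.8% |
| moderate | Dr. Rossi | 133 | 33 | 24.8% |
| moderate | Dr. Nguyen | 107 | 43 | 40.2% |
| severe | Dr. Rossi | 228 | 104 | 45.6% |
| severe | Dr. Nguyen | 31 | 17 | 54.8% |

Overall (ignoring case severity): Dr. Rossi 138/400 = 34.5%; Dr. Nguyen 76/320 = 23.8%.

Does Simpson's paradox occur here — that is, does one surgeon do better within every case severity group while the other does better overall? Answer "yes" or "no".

Within each case severity level (mild 2.6% vs 8.8%; moderate 24.8% vs 40.2%; severe 45.6% vs 54.8%), Dr. Rossi has the lower rate every time. Pooled: 34.5% vs 23.8% — Dr. Nguyen has the lower rate overall. The two comparisons disagree.

yes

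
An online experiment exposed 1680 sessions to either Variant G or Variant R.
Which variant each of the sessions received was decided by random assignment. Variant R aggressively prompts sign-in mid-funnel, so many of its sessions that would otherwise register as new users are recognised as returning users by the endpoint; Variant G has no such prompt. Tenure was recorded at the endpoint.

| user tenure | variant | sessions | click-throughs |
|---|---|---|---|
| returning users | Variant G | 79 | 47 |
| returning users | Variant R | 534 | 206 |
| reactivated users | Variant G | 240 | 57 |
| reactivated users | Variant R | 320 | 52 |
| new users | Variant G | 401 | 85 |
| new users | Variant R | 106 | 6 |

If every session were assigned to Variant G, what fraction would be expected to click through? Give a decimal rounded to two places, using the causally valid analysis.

User tenure lies on the pathway variant → user tenure → outcome, so adjusting for it blocks the indirect effect. For the total causal effect of variant, use the unadjusted pooled rates.
So P(outcome | do(Variant G)) is just the pooled rate for Variant G: 189/720 = 0.263.

0.26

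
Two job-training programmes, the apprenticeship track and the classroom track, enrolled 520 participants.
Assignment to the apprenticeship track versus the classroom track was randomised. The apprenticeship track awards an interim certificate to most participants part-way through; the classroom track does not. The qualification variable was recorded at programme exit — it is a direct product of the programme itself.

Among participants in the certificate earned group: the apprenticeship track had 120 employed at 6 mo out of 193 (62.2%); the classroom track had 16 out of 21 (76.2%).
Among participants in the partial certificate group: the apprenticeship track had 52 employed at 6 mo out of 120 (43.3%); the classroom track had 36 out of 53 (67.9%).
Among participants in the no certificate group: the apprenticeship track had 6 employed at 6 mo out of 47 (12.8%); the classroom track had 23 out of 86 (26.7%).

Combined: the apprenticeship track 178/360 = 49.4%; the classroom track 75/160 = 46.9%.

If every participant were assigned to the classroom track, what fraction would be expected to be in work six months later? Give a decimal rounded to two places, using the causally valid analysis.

0.47

The distribution of qualification attained during the programme is itself part of what the programme does — it is an intermediate outcome. Holding it fixed would remove that part of the effect; the total effect is the pooled difference.
So P(outcome | do(the classroom track)) is just the pooled rate for the classroom track: 75/160 = 0.469.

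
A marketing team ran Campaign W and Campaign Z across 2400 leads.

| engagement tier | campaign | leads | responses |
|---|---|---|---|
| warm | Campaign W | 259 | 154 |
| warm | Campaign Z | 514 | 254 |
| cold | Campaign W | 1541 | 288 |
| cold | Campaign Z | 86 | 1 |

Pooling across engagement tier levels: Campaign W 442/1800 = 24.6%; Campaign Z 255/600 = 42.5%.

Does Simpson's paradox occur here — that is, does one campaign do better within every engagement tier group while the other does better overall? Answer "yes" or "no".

yes

Within each engagement tier level (warm 59.5% vs 49.4%; cold 18.7% vs 1.2%), Campaign W has the higher rate every time. Pooled: 24.6% vs 42.5% — Campaign Z has the higher rate overall. The two comparisons disagree.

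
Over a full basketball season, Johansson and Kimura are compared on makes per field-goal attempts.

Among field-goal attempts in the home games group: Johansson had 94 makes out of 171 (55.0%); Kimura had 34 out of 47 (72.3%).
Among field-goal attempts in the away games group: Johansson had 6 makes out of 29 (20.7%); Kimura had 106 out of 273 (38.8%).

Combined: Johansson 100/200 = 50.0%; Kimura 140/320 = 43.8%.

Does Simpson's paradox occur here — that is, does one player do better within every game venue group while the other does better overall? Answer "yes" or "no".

yes

Within each game venue level (home games 55.0% vs 72.3%; away games 20.7% vs 38.8%), Kimura has the higher rate every time. Pooled: 50.0% vs 43.8% — Johansson has the higher rate overall. The two comparisons disagree.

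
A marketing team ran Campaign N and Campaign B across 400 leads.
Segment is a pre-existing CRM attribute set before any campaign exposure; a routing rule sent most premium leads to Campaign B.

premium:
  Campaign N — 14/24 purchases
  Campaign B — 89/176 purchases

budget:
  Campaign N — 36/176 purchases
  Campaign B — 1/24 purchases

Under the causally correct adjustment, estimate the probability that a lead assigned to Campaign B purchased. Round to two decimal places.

The customer segment-specific comparison favours Campaign N throughout, but the pooled figures favour Campaign B. The question is whether to condition on customer segment.
Customer segment is set before the campaign has any effect — it is not caused by the campaign — and it independently drives the outcome. That makes it a confounder, so the causal comparison is within customer segment levels.
Standardising Campaign B to the population customer segment mix: 0.500·89/176 + 0.500·1/24 = 0.274.

0.27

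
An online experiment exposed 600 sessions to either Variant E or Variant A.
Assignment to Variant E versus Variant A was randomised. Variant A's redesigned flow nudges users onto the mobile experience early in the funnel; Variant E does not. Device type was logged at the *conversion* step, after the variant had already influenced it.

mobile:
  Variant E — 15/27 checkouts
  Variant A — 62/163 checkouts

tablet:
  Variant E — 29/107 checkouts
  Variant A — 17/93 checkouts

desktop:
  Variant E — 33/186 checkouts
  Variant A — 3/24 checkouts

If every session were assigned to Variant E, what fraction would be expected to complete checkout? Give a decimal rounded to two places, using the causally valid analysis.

0.24

Variant E is higher inside every device type stratum but Variant A is higher in aggregate. Whether to stratify depends on how device type relates to the variant.
Device type is recorded after the variant and is itself shifted by it — it sits on the causal path from variant to outcome. Conditioning on a mediator would strip out part of the effect we want; the pooled comparison gives the total causal effect.
So P(outcome | do(Variant E)) is just the pooled rate for Variant E: 77/320 = 0.241.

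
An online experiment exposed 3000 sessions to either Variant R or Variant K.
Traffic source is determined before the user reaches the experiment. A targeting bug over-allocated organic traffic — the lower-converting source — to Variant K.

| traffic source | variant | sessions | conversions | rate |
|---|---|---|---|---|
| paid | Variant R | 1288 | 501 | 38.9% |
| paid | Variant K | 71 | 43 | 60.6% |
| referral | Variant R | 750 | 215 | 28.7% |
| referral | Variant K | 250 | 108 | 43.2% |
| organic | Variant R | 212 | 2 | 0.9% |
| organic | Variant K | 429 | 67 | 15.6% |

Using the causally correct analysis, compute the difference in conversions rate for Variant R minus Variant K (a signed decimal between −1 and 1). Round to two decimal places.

The stratified and pooled comparisons disagree (Variant K wins within each traffic source; Variant R wins overall), so the answer turns on the causal role of traffic source.
Since traffic source is a pre-existing factor (not a product of the variant) and it affects the outcome on its own, it is a confounder. The stratified rates, not the pooled rate, identify the causal effect.
Adjusting over the population distribution of traffic source: 0.453·(0.389−0.606) + 0.333·(0.287−0.432) + 0.214·(0.009−0.156) = -0.178.

-0.18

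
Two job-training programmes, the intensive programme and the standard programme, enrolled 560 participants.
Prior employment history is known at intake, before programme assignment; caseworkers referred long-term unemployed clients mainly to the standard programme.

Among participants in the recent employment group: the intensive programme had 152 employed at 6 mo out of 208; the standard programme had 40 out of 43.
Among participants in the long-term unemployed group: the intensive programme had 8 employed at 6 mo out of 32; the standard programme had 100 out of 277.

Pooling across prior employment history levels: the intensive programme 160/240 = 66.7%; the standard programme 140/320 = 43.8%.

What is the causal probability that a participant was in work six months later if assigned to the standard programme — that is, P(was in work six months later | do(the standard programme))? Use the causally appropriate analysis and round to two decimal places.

0.62

Prior employment history differs across programmes for reasons unrelated to any effect of the programme itself, and it separately predicts the outcome — a classic confounder. We must compare within prior employment history levels.
Standardising the standard programme to the population prior employment history mix: 0.448·40/43 + 0.552·100/277 = 0.616.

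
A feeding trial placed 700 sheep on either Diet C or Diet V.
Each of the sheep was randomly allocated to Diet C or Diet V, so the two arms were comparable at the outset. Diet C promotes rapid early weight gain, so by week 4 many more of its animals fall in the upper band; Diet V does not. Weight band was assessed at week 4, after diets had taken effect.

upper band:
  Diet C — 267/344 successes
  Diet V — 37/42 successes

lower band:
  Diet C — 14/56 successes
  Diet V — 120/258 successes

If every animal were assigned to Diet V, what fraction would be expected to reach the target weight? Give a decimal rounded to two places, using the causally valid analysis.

The distribution of week-4 weight band is itself part of what the diet does — it is an intermediate outcome. Holding it fixed would remove that part of the effect; the total effect is the pooled difference.
So P(outcome | do(Diet V)) is just the pooled rate for Diet V: 157/300 = 0.523.

0.52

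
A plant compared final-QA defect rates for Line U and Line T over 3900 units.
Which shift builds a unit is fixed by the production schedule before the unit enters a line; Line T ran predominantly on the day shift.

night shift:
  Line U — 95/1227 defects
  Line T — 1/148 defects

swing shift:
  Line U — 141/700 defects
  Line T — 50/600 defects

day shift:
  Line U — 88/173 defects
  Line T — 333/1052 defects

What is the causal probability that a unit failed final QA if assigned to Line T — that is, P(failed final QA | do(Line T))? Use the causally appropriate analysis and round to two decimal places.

Nothing the line does changes shift; the imbalance is an allocation artefact. With shift also predicting the outcome, the pooled figure is confounded, and the within-stratum comparison is the causal one.
Standardising Line T to the population shift mix: 0.353·1/148 + 0.333·50/600 + 0.314·333/1052 = 0.130.

0.13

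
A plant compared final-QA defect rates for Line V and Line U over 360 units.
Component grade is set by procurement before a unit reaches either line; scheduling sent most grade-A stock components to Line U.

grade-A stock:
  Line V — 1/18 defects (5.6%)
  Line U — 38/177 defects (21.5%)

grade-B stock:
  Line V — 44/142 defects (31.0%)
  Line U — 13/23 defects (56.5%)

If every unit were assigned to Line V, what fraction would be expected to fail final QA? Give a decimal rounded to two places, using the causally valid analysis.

Line V is lower inside every component grade stratum but Line U is lower in aggregate. Whether to stratify depends on how component grade relates to the line.
Component grade satisfies the back-door criterion: it is not a descendant of the line, and it blocks the spurious path from line to outcome. Adjusting for it (i.e., using the within-component grade rates) gives the causal effect.
Standardising Line V to the population component grade mix: 0.542·1/18 + 0.458·44/142 = 0.172.

0.17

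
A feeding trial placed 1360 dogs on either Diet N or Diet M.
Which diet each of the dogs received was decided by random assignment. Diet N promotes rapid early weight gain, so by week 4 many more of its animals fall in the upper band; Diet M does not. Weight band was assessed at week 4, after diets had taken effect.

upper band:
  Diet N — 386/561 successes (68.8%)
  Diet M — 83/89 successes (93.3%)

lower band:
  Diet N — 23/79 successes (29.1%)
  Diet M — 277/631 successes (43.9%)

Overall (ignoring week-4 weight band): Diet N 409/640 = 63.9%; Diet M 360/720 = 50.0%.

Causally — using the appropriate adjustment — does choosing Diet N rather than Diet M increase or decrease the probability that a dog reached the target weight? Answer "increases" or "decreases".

The stratified and pooled comparisons disagree (Diet M wins within each week-4 weight band; Diet N wins overall), so the answer turns on the causal role of week-4 weight band.
Week-4 weight band here is a post-treatment variable shaped by the diet; conditioning on it would introduce bias rather than remove it. The overall comparison is the causal one.
Pooled: Diet N 63.9% vs Diet M 50.0%; Diet N is higher overall.

increases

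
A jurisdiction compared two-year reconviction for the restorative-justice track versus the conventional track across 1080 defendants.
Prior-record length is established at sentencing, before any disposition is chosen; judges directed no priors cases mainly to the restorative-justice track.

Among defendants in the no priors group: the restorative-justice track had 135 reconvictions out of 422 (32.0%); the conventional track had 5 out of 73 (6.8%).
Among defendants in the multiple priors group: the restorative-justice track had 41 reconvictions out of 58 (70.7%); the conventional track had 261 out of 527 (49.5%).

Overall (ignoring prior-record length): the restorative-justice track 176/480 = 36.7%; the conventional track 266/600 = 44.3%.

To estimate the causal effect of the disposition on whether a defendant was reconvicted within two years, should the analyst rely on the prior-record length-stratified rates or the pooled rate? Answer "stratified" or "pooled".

stratified

Prior-record length is set before the disposition has any effect — it is not caused by the disposition — and it independently drives the outcome. That makes it a confounder, so the causal comparison is within prior-record length levels.
Within each level — no priors: 32.0% vs 6.8%; multiple priors: 70.7% vs 49.5% — the conventional track is lower every time.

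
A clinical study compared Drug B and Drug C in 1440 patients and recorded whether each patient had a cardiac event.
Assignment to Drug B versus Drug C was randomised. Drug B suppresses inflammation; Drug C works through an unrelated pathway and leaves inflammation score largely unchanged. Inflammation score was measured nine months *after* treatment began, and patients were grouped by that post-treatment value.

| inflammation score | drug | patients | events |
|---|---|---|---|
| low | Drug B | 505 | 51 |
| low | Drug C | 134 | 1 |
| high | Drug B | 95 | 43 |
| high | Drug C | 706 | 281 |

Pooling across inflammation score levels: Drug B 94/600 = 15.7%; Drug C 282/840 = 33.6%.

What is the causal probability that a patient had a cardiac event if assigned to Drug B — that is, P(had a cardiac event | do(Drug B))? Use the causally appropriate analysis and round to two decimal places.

0.16

Inflammation score is recorded after the drug and is itself shifted by it — it sits on the causal path from drug to outcome. Conditioning on a mediator would strip out part of the effect we want; the pooled comparison gives the total causal effect.
So P(outcome | do(Drug B)) is just the pooled rate for Drug B: 94/600 = 0.157.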